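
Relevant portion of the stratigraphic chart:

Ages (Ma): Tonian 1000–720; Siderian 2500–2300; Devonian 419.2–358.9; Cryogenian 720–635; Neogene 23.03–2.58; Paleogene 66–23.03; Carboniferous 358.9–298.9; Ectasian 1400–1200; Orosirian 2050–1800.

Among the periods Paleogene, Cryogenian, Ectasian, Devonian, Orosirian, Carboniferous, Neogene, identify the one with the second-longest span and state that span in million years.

Ectasian, 200 million years

Durations: Paleogene 42.97; Cryogenian 85; Ectasian 200; Devonian 60.3; Orosirian 250; Carboniferous 60; Neogene 20.45 Myr.
Sorted longest-first: Orosirian (250), Ectasian (200), Cryogenian (85), Devonian (60.3), Carboniferous (60), Paleogene (42.97), Neogene (20.45).
The second longest is Ectasian at 200 Myr.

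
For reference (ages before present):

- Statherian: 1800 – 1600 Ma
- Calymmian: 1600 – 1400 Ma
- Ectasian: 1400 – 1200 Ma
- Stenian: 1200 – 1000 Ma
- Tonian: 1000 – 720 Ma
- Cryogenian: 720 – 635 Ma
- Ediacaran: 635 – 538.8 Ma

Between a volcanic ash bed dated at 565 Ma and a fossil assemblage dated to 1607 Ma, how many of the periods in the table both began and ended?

The older date is 1607 Ma and the younger is 565 Ma.
Periods with start < 1607 and end > 565 Ma: Calymmian (1600–1400), Ectasian (1400–1200), Stenian (1200–1000), Tonian (1000–720), Cryogenian (720–635).
That is 5 complete periods.

5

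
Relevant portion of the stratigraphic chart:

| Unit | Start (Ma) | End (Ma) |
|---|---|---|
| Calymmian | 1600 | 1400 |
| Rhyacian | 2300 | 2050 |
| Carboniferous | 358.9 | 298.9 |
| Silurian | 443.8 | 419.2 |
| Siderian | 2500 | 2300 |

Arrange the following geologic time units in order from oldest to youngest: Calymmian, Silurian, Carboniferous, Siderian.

Siderian, then Calymmian, then Silurian, then Carboniferous

Read off each span (Ma): Calymmian 1600–1400; Silurian 443.8–419.2; Carboniferous 358.9–298.9; Siderian 2500–2300.
Larger Ma is older, so oldest→youngest is Siderian, Calymmian, Silurian, Carboniferous.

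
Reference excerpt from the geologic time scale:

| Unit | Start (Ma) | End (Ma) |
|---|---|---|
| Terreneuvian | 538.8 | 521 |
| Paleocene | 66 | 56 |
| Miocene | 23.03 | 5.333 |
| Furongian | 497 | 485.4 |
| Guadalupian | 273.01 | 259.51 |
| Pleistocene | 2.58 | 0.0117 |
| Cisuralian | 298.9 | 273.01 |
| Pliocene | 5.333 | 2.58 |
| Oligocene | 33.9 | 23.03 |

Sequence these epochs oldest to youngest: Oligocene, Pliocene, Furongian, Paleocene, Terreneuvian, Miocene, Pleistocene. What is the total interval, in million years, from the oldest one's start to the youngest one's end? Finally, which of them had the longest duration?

Terreneuvian → Furongian → Paleocene → Oligocene → Miocene → Pliocene → Pleistocene; total span 538.7883 Myr; longest is Terreneuvian

Start ages (Ma): Terreneuvian 538.8, Furongian 497, Paleocene 66, Oligocene 33.9, Miocene 23.03, Pliocene 5.333, Pleistocene 2.58.
Ordered oldest to youngest: Terreneuvian, Furongian, Paleocene, Oligocene, Miocene, Pliocene, Pleistocene.
Span = 538.8 − 0.0117 = 538.7883 Myr.
Durations: Oligocene 10.87, Furongian 11.6, Pleistocene 2.5683, Miocene 17.697, Paleocene 10, Pliocene 2.753, Terreneuvian 17.8 → longest is Terreneuvian (17.8 Myr).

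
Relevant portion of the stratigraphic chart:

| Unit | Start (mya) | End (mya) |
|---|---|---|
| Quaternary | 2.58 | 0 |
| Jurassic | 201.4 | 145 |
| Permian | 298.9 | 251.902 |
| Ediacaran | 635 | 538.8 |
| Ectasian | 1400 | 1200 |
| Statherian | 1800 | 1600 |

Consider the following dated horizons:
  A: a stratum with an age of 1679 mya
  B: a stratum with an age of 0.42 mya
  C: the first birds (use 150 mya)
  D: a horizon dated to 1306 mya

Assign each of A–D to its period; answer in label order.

A — Statherian; B — Quaternary; C — Jurassic; D — Ectasian

Match each age against the start–end ranges in the excerpt: A = 1679 Ma → Statherian (1800–1600); B = 0.42 Ma → Quaternary (2.58–0); C = 150 Ma → Jurassic (201.4–145); D = 1306 Ma → Ectasian (1400–1200).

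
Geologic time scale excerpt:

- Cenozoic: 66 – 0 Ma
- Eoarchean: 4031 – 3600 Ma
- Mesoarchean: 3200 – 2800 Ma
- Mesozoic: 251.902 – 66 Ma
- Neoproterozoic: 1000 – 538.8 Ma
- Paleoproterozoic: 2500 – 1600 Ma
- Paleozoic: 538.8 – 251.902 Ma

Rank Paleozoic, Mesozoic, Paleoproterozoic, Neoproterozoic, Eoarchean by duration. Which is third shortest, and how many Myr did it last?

Durations: Paleozoic 286.898; Mesozoic 185.902; Paleoproterozoic 900; Neoproterozoic 461.2; Eoarchean 431 Myr.
Sorted shortest-first: Mesozoic (185.902), Paleozoic (286.898), Eoarchean (431), Neoproterozoic (461.2), Paleoproterozoic (900).
The third shortest is Eoarchean at 431 Myr.

Eoarchean, 431 million years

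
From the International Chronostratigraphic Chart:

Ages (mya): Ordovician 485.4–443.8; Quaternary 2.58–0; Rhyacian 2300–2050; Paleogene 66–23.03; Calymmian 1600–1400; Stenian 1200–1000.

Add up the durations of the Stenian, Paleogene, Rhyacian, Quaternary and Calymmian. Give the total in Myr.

Each duration: Stenian = 200; Paleogene = 42.97; Rhyacian = 250; Quaternary = 2.58; Calymmian = 200.
Sum: 200 + 42.97 + 250 + 2.58 + 200 = 695.55 Myr.

695.55 million years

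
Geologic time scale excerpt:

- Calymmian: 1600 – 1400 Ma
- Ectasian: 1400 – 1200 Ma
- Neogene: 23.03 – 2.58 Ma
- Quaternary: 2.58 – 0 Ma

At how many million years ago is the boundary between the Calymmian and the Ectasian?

The Calymmian ends and the Ectasian begins at 1400 Ma.

1400 Ma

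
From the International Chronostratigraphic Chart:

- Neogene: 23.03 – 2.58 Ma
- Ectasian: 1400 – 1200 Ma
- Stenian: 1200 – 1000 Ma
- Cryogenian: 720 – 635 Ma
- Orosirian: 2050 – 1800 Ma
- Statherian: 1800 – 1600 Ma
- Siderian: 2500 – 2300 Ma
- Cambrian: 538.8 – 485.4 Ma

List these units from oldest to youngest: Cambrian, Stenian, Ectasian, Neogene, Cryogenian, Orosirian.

Orosirian, Ectasian, Stenian, Cryogenian, Cambrian, Neogene

Read off each span (Ma): Cambrian 538.8–485.4; Stenian 1200–1000; Ectasian 1400–1200; Neogene 23.03–2.58; Cryogenian 720–635; Orosirian 2050–1800.
Larger Ma is older, so oldest→youngest is Orosirian, Ectasian, Stenian, Cryogenian, Cambrian, Neogene.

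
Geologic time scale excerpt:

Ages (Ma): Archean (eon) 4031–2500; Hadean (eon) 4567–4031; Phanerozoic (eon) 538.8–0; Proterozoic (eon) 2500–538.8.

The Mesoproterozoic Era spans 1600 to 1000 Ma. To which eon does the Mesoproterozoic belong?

The Mesoproterozoic (1600–1000 Ma) lies entirely within 2500–538.8 Ma, the Proterozoic Eon.

Proterozoic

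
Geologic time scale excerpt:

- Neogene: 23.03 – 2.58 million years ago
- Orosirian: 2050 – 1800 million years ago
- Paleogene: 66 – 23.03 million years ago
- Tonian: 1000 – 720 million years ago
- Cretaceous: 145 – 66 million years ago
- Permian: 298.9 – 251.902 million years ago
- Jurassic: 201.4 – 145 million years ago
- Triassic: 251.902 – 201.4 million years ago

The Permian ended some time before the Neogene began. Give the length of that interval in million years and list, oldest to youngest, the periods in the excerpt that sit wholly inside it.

The Permian closes at 251.902 Ma and the Neogene opens at 23.03 Ma, so the interval is 251.902 − 23.03 = 228.872 Myr.
A period fits inside if it starts at or after 251.902 Ma and ends at or before 23.03 Ma; oldest first that gives Triassic, Jurassic, Cretaceous, Paleogene.

228.872 million years; Triassic, Jurassic, Cretaceous, Paleogene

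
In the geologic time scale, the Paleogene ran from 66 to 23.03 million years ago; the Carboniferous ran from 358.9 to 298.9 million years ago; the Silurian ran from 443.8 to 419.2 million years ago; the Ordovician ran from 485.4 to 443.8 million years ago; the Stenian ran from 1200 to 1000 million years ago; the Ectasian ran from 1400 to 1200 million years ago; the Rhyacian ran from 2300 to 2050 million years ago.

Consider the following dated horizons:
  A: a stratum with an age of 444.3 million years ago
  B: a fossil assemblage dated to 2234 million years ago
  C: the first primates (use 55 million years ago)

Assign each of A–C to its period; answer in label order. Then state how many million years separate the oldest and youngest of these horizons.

A — Ordovician; B — Rhyacian; C — Paleogene; span 2179 million years

Match each age against the start–end ranges in the excerpt: A = 444.3 Ma → Ordovician (485.4–443.8); B = 2234 Ma → Rhyacian (2300–2050); C = 55 Ma → Paleogene (66–23.03).
The largest age is 2234 Ma and the smallest is 55 Ma; their difference is 2179 Myr.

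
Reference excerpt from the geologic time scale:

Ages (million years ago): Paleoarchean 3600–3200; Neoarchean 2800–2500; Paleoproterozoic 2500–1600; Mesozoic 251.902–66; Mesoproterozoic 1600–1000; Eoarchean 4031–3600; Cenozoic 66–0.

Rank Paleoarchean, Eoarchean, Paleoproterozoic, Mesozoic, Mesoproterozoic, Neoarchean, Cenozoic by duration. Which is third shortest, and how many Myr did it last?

Durations: Paleoarchean 400; Eoarchean 431; Paleoproterozoic 900; Mesozoic 185.902; Mesoproterozoic 600; Neoarchean 300; Cenozoic 66 Myr.
Sorted shortest-first: Cenozoic (66), Mesozoic (185.902), Neoarchean (300), Paleoarchean (400), Eoarchean (431), Mesoproterozoic (600), Paleoproterozoic (900).
The third shortest is Neoarchean at 300 Myr.

Neoarchean, 300 million years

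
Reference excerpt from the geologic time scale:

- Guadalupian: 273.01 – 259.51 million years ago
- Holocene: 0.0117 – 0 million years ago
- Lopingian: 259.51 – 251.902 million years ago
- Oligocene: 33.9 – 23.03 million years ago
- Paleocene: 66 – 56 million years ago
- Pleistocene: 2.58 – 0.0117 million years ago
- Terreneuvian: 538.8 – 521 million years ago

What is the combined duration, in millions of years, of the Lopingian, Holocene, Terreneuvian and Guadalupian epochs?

38.9197 million years

Each duration: Lopingian = 7.608; Holocene = 0.0117; Terreneuvian = 17.8; Guadalupian = 13.5.
Sum: 7.608 + 0.0117 + 17.8 + 13.5 = 38.9197 Myr.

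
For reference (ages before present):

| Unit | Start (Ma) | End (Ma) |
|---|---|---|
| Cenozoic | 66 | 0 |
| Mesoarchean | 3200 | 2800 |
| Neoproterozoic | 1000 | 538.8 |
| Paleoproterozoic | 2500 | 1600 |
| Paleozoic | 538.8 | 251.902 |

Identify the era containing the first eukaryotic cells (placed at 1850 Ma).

1850 Ma lies between 2500 and 1600 Ma, so it falls in the Paleoproterozoic.

Paleoproterozoic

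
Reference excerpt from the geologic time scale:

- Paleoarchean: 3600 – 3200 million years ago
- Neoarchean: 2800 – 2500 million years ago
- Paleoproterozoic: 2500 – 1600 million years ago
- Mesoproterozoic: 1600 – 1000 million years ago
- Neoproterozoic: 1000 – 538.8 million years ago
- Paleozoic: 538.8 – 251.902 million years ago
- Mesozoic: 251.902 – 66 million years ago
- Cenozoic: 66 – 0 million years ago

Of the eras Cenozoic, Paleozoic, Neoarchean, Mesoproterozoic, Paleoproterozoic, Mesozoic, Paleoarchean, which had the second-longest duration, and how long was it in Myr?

Mesoproterozoic, 600 million years

Start − end for each: Cenozoic 66 − 0 = 66; Paleozoic 538.8 − 251.902 = 286.898; Neoarchean 2800 − 2500 = 300; Mesoproterozoic 1600 − 1000 = 600; Paleoproterozoic 2500 − 1600 = 900; Mesozoic 251.902 − 66 = 185.902; Paleoarchean 3600 − 3200 = 400.
Ranking these from longest: Paleoproterozoic > Mesoproterozoic > Paleoarchean > Neoarchean > Paleozoic > Mesozoic > Cenozoic.
Position 2 in that ranking is Mesoproterozoic, which lasted 600 Myr.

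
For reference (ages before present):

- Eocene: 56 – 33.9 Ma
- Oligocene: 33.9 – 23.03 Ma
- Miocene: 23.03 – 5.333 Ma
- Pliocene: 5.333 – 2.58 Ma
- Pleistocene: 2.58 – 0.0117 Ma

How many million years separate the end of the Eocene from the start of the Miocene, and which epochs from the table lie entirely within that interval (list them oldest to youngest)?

10.87 million years; Oligocene

The Eocene closes at 33.9 Ma and the Miocene opens at 23.03 Ma, so the interval is 33.9 − 23.03 = 10.87 Myr.
An epoch fits inside if it starts at or after 33.9 Ma and ends at or before 23.03 Ma; oldest first that gives Oligocene.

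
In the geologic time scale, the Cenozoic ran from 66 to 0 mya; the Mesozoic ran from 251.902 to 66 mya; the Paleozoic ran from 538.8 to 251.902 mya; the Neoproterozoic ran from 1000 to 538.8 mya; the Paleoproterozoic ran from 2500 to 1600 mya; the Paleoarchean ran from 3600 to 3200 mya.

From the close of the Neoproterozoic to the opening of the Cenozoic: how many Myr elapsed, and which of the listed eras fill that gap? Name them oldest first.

The Neoproterozoic closes at 538.8 Ma and the Cenozoic opens at 66 Ma, so the interval is 538.8 − 66 = 472.8 Myr.
An era fits inside if it starts at or after 538.8 Ma and ends at or before 66 Ma; oldest first that gives Paleozoic, Mesozoic.

472.8 million years; Paleozoic, Mesozoic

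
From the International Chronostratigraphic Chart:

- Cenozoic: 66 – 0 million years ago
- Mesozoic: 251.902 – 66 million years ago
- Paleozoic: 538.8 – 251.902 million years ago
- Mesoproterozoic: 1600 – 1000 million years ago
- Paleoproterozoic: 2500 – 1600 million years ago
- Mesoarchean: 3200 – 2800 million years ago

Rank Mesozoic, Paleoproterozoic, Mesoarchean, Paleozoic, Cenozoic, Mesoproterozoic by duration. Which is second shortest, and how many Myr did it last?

Mesozoic, 185.902 million years

Durations: Mesozoic 185.902; Paleoproterozoic 900; Mesoarchean 400; Paleozoic 286.898; Cenozoic 66; Mesoproterozoic 600 Myr.
Sorted shortest-first: Cenozoic (66), Mesozoic (185.902), Paleozoic (286.898), Mesoarchean (400), Mesoproterozoic (600), Paleoproterozoic (900).
The second shortest is Mesozoic at 185.902 Myr.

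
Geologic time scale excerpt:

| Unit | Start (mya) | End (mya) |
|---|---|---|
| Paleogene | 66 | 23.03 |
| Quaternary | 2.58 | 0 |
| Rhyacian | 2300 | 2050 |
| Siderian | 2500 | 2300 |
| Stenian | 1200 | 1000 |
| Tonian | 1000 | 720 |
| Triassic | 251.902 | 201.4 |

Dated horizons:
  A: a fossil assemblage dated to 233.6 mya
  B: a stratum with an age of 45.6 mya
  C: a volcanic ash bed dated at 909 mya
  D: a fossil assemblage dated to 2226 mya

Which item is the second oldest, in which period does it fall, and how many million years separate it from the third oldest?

C, in the Tonian; 675.4 million years to A

Sorted oldest-first by Ma: D (2226), C (909), A (233.6), B (45.6).
The second oldest is C at 909 Ma, which lies in 1000–720 Ma: the Tonian.
The third oldest is A at 233.6 Ma; separation = |909 − 233.6| = 675.4 Myr.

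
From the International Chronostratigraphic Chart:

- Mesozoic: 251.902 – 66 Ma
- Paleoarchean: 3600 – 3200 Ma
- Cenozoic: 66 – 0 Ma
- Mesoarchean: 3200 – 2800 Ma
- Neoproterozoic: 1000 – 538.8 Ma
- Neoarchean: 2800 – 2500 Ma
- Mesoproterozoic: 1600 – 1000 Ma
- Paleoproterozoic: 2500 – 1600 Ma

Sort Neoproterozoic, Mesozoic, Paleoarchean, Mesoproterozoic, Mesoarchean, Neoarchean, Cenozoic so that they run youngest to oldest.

Cenozoic, then Mesozoic, then Neoproterozoic, then Mesoproterozoic, then Neoarchean, then Mesoarchean, then Paleoarchean

The oldest of these is Paleoarchean (starts 3600 Ma) and the youngest is Cenozoic (ends 0 Ma).
In between, by decreasing start age: Mesoarchean (3200), Neoarchean (2800), Mesoproterozoic (1600), Neoproterozoic (1000), Mesozoic (251.902).
Listing youngest first means reversing that sequence.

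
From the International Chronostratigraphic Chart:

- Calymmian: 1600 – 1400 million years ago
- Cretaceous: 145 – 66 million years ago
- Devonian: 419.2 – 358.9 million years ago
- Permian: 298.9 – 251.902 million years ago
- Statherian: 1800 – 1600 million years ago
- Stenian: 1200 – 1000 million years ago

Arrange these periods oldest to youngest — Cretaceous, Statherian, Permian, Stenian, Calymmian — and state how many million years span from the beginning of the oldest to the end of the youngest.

Start ages (Ma): Statherian 1800, Calymmian 1600, Stenian 1200, Permian 298.9, Cretaceous 145.
Ordered oldest to youngest: Statherian, Calymmian, Stenian, Permian, Cretaceous.
Span = 1800 − 66 = 1734 Myr.

Statherian, Calymmian, Stenian, Permian, Cretaceous; total span 1734 Myr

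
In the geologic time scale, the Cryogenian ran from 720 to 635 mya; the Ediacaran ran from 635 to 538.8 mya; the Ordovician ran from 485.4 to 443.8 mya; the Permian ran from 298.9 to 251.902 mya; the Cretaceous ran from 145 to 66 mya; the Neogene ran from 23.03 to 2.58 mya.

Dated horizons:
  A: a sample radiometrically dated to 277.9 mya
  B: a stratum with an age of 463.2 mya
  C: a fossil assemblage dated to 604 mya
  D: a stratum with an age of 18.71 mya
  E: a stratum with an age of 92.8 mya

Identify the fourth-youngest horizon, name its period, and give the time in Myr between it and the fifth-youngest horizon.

B, in the Ordovician; 140.8 million years to C

Smaller Ma means younger, so youngest first: D 18.71 < E 92.8 < A 277.9 < B 463.2 < C 604.
Counting 4 along gives B (463.2 Ma); the excerpt puts that inside the Ordovician, 485.4–443.8 Ma.
Next in line is C (604 Ma), and 604 − 463.2 = 140.8 Myr.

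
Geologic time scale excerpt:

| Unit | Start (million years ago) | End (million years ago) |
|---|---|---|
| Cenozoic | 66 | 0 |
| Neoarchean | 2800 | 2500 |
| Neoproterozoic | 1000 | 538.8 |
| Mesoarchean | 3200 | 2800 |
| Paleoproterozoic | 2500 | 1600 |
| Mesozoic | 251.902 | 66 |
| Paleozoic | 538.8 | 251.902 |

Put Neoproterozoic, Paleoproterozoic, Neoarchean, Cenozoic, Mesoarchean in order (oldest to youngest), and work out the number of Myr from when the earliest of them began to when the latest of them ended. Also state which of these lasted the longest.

Mesoarchean, Neoarchean, Paleoproterozoic, Neoproterozoic, Cenozoic; total span 3200 Myr; longest is Paleoproterozoic

From the excerpt: Neoproterozoic 1000–538.8; Paleoproterozoic 2500–1600; Neoarchean 2800–2500; Cenozoic 66–0; Mesoarchean 3200–2800 (Ma).
Larger Ma is earlier, so the oldest is Mesoarchean and the youngest is Cenozoic; oldest to youngest: Mesoarchean, Neoarchean, Paleoproterozoic, Neoproterozoic, Cenozoic.
Oldest start 3200 minus youngest end 0 gives 3200 Myr overall.
Individual lengths (start − end): Paleoproterozoic 900; Neoproterozoic 461.2; Mesoarchean 400; Neoarchean 300; Cenozoic 66. The largest is Paleoproterozoic at 900 Myr.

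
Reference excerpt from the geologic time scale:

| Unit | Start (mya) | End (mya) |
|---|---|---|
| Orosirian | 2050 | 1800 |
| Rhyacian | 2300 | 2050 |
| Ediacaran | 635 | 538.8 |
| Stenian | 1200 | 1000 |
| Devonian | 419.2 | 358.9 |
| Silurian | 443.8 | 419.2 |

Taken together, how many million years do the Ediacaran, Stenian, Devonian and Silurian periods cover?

Each duration: Ediacaran = 96.2; Stenian = 200; Devonian = 60.3; Silurian = 24.6.
Sum: 96.2 + 200 + 60.3 + 24.6 = 381.1 Myr.

381.1 million years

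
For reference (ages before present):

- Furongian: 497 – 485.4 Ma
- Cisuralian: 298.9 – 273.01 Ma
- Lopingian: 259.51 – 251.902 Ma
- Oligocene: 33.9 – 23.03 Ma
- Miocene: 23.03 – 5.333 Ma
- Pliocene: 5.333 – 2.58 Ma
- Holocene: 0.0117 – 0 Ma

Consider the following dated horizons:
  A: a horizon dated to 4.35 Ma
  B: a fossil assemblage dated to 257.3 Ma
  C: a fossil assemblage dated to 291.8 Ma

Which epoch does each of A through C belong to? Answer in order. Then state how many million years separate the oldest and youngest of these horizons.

A: 4.35 Ma lies in 5.333–2.58 Ma, so Pliocene.
B: 257.3 Ma lies in 259.51–251.902 Ma, so Lopingian.
C: 291.8 Ma lies in 298.9–273.01 Ma, so Cisuralian.
Oldest = 291.8 Ma, youngest = 4.35 Ma → span 287.45 Myr.

A — Pliocene; B — Lopingian; C — Cisuralian; span 287.45 million years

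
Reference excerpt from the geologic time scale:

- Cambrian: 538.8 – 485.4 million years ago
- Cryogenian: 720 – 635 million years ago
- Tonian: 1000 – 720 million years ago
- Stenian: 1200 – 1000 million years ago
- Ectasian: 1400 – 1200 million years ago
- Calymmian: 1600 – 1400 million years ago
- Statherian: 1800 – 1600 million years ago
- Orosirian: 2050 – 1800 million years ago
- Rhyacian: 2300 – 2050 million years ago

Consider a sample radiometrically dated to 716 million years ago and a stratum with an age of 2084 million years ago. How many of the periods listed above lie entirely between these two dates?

6

2084 Ma sits inside the Rhyacian (2300–2050) and 716 Ma inside the Cryogenian (720–635); neither of those is wholly between the two dates.
The listed periods lying completely between them are Orosirian, Statherian, Calymmian, Ectasian, Stenian, Tonian — 6 in all.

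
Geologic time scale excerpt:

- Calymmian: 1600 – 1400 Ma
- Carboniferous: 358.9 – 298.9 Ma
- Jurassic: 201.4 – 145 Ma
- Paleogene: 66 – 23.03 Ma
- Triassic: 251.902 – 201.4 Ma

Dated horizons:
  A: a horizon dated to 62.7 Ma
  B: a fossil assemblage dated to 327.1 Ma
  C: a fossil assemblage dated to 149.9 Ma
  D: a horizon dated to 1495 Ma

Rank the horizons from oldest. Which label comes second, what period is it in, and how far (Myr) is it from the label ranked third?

B, in the Carboniferous; 177.2 million years to C

Larger Ma means older, so oldest first: D 1495 > B 327.1 > C 149.9 > A 62.7.
Counting 2 along gives B (327.1 Ma); the excerpt puts that inside the Carboniferous, 358.9–298.9 Ma.
Next in line is C (149.9 Ma), and 327.1 − 149.9 = 177.2 Myr.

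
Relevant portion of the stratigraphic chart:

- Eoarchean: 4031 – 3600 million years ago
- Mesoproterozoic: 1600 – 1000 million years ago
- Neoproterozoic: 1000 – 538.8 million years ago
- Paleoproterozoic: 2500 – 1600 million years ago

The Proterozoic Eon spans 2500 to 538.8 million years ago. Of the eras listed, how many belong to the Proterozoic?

3

Eras inside 2500–538.8 Ma: Paleoproterozoic, Mesoproterozoic, Neoproterozoic — 3 in total.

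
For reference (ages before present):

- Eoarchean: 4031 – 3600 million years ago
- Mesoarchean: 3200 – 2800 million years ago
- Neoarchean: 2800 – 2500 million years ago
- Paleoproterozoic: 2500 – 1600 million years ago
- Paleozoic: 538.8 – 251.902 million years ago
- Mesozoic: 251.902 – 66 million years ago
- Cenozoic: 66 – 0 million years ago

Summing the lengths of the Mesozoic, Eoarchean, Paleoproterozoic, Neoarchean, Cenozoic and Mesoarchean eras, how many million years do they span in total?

Each duration: Mesozoic = 185.902; Eoarchean = 431; Paleoproterozoic = 900; Neoarchean = 300; Cenozoic = 66; Mesoarchean = 400.
Sum: 185.902 + 431 + 900 + 300 + 66 + 400 = 2282.902 Myr.

2282.902 million years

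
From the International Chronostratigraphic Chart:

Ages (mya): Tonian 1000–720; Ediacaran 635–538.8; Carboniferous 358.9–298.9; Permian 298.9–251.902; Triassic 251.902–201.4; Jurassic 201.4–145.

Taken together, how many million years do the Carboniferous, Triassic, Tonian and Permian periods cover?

Duration is start − end for each: (358.9 − 298.9) + (251.902 − 201.4) + (1000 − 720) + (298.9 − 251.902).
That is 60 + 50.502 + 280 + 46.998, which totals 437.5 million years.

437.5 million years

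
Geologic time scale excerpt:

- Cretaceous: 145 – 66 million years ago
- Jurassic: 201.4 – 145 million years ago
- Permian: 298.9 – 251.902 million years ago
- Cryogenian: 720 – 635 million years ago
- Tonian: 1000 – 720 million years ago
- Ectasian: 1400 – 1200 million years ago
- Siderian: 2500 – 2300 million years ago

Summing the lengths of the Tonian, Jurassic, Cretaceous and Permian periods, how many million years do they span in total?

Each duration: Tonian = 280; Jurassic = 56.4; Cretaceous = 79; Permian = 46.998.
Sum: 280 + 56.4 + 79 + 46.998 = 462.398 Myr.

462.398 million years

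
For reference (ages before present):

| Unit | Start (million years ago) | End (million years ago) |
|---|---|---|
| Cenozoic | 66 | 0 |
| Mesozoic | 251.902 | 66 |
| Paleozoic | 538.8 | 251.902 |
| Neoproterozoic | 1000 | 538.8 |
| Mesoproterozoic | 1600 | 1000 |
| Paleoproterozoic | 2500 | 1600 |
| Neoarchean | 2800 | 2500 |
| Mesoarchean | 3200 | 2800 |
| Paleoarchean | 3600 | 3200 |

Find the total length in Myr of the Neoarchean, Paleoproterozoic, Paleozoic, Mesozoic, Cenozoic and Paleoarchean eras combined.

Each duration: Neoarchean = 300; Paleoproterozoic = 900; Paleozoic = 286.898; Mesozoic = 185.902; Cenozoic = 66; Paleoarchean = 400.
Sum: 300 + 900 + 286.898 + 185.902 + 66 + 400 = 2138.8 Myr.

2138.8 million years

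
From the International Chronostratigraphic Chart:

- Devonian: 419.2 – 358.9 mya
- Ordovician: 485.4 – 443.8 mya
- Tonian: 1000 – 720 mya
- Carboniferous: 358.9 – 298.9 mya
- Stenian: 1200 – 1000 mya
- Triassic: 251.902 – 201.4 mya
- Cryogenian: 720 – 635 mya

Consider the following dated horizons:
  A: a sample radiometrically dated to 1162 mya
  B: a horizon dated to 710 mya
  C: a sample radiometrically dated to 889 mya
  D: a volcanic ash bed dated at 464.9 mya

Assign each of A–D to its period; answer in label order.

A — Stenian; B — Cryogenian; C — Tonian; D — Ordovician

Match each age against the start–end ranges in the excerpt: A = 1162 Ma → Stenian (1200–1000); B = 710 Ma → Cryogenian (720–635); C = 889 Ma → Tonian (1000–720); D = 464.9 Ma → Ordovician (485.4–443.8).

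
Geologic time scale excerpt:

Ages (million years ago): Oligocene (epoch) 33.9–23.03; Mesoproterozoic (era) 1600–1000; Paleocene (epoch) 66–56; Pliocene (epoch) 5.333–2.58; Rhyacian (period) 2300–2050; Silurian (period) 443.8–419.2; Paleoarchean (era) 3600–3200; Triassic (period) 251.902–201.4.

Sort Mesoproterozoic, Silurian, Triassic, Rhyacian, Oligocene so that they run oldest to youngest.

Read off each span (Ma): Mesoproterozoic 1600–1000; Silurian 443.8–419.2; Triassic 251.902–201.4; Rhyacian 2300–2050; Oligocene 33.9–23.03.
Larger Ma is older, so oldest→youngest is Rhyacian, Mesoproterozoic, Silurian, Triassic, Oligocene.

Rhyacian, then Mesoproterozoic, then Silurian, then Triassic, then Oligocene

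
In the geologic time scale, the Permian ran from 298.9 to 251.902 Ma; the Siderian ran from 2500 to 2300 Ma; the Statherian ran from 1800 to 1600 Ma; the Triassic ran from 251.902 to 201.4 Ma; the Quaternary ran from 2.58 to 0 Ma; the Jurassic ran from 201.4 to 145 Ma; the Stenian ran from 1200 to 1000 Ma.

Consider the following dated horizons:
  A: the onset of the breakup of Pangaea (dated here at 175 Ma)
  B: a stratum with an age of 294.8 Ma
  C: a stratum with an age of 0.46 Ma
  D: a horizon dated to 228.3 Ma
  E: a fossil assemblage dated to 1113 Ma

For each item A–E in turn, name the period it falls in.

A — Jurassic; B — Permian; C — Quaternary; D — Triassic; E — Stenian

A: 175 Ma lies in 201.4–145 Ma, so Jurassic.
B: 294.8 Ma lies in 298.9–251.902 Ma, so Permian.
C: 0.46 Ma lies in 2.58–0 Ma, so Quaternary.
D: 228.3 Ma lies in 251.902–201.4 Ma, so Triassic.
E: 1113 Ma lies in 1200–1000 Ma, so Stenian.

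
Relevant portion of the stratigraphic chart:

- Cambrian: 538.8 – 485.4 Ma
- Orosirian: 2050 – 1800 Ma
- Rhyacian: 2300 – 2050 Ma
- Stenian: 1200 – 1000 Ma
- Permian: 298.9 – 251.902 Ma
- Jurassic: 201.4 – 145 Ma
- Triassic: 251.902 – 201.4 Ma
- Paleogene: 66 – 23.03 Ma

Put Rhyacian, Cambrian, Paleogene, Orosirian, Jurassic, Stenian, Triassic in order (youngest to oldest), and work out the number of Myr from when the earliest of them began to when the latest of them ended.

Paleogene → Jurassic → Triassic → Cambrian → Stenian → Orosirian → Rhyacian; total span 2276.97 Myr

From the excerpt: Rhyacian 2300–2050; Cambrian 538.8–485.4; Paleogene 66–23.03; Orosirian 2050–1800; Jurassic 201.4–145; Stenian 1200–1000; Triassic 251.902–201.4 (Ma).
Larger Ma is earlier, so the oldest is Rhyacian and the youngest is Paleogene; youngest to oldest: Paleogene, Jurassic, Triassic, Cambrian, Stenian, Orosirian, Rhyacian.
Oldest start 2300 minus youngest end 23.03 gives 2276.97 Myr overall.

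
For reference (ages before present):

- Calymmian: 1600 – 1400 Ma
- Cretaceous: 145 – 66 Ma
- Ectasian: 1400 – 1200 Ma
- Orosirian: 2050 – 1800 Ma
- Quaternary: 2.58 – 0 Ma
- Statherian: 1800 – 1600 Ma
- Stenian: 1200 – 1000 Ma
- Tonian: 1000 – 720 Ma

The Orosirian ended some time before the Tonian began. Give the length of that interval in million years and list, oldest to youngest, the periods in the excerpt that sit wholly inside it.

800 million years; Statherian, Calymmian, Ectasian, Stenian

End of Orosirian = 1800 Ma; start of Tonian = 1000 Ma.
Gap = 1800 − 1000 = 800 Myr.
Periods wholly inside 1800–1000 Ma: Statherian (1800–1600), Calymmian (1600–1400), Ectasian (1400–1200), Stenian (1200–1000).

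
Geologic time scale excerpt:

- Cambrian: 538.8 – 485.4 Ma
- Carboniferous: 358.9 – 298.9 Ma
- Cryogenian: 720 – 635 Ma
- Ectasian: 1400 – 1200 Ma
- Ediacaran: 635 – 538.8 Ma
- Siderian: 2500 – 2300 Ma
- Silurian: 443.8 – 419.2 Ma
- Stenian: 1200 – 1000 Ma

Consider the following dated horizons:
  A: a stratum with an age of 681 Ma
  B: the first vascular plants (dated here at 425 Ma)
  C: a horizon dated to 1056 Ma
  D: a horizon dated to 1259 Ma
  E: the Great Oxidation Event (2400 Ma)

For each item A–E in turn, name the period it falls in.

A — Cryogenian; B — Silurian; C — Stenian; D — Ectasian; E — Siderian

Match each age against the start–end ranges in the excerpt: A = 681 Ma → Cryogenian (720–635); B = 425 Ma → Silurian (443.8–419.2); C = 1056 Ma → Stenian (1200–1000); D = 1259 Ma → Ectasian (1400–1200); E = 2400 Ma → Siderian (2500–2300).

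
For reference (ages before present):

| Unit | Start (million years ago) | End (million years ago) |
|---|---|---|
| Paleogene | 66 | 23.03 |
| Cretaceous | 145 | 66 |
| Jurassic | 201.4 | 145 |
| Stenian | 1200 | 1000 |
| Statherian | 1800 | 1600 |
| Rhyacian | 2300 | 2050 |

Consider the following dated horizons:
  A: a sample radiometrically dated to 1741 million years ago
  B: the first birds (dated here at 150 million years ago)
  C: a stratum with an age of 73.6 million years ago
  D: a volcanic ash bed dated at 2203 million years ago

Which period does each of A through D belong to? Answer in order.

A — Statherian; B — Jurassic; C — Cretaceous; D — Rhyacian

A: 1741 Ma lies in 1800–1600 Ma, so Statherian.
B: 150 Ma lies in 201.4–145 Ma, so Jurassic.
C: 73.6 Ma lies in 145–66 Ma, so Cretaceous.
D: 2203 Ma lies in 2300–2050 Ma, so Rhyacian.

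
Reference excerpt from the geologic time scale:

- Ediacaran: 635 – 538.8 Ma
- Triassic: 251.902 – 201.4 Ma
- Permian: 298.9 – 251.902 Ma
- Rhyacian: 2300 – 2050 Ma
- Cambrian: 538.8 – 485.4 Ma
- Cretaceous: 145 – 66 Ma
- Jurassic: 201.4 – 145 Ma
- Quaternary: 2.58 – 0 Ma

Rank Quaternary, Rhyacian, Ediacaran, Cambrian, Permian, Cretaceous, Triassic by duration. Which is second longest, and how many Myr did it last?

Start − end for each: Quaternary 2.58 − 0 = 2.58; Rhyacian 2300 − 2050 = 250; Ediacaran 635 − 538.8 = 96.2; Cambrian 538.8 − 485.4 = 53.4; Permian 298.9 − 251.902 = 46.998; Cretaceous 145 − 66 = 79; Triassic 251.902 − 201.4 = 50.502.
Ranking these from longest: Rhyacian > Ediacaran > Cretaceous > Cambrian > Triassic > Permian > Quaternary.
Position 2 in that ranking is Ediacaran, which lasted 96.2 Myr.

Ediacaran, 96.2 million years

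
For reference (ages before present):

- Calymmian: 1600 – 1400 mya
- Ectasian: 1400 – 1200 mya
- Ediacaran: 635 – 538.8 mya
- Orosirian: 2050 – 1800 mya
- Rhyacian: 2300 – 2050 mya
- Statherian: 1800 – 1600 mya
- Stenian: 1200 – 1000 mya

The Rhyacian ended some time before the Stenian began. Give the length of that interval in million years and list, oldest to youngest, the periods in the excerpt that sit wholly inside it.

850 million years; Orosirian, Statherian, Calymmian, Ectasian

End of Rhyacian = 2050 Ma; start of Stenian = 1200 Ma.
Gap = 2050 − 1200 = 850 Myr.
Periods wholly inside 2050–1200 Ma: Orosirian (2050–1800), Statherian (1800–1600), Calymmian (1600–1400), Ectasian (1400–1200).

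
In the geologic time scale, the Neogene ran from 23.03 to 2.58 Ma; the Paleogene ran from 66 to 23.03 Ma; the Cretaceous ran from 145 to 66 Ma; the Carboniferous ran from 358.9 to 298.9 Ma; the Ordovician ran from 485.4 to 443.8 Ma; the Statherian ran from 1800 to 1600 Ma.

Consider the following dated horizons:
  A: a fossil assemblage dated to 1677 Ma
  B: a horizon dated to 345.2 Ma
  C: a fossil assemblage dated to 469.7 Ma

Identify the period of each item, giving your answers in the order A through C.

A: 1677 Ma lies in 1800–1600 Ma, so Statherian.
B: 345.2 Ma lies in 358.9–298.9 Ma, so Carboniferous.
C: 469.7 Ma lies in 485.4–443.8 Ma, so Ordovician.

A — Statherian; B — Carboniferous; C — Ordovician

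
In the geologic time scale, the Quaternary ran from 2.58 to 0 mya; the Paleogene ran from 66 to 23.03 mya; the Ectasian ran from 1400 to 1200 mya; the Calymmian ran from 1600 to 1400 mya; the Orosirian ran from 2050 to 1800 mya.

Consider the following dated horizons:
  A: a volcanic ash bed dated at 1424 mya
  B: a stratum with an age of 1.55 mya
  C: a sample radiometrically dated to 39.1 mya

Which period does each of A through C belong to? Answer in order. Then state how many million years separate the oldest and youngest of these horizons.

Match each age against the start–end ranges in the excerpt: A = 1424 Ma → Calymmian (1600–1400); B = 1.55 Ma → Quaternary (2.58–0); C = 39.1 Ma → Paleogene (66–23.03).
The largest age is 1424 Ma and the smallest is 1.55 Ma; their difference is 1422.45 Myr.

A — Calymmian; B — Quaternary; C — Paleogene; span 1422.45 million years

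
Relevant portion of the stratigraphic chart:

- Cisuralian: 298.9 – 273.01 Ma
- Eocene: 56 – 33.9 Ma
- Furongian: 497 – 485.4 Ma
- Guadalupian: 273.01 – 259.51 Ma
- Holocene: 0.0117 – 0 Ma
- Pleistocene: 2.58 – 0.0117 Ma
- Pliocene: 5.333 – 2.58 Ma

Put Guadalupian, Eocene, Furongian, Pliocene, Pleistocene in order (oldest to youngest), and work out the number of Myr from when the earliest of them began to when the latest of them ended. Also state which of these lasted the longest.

From the excerpt: Guadalupian 273.01–259.51; Eocene 56–33.9; Furongian 497–485.4; Pliocene 5.333–2.58; Pleistocene 2.58–0.0117 (Ma).
Larger Ma is earlier, so the oldest is Furongian and the youngest is Pleistocene; oldest to youngest: Furongian, Guadalupian, Eocene, Pliocene, Pleistocene.
Oldest start 497 minus youngest end 0.0117 gives 496.9883 Myr overall.
Individual lengths (start − end): Pleistocene 2.5683; Eocene 22.1; Furongian 11.6; Pliocene 2.753; Guadalupian 13.5. The largest is Eocene at 22.1 Myr.

Furongian → Guadalupian → Eocene → Pliocene → Pleistocene; total span 496.9883 Myr; longest is Eocene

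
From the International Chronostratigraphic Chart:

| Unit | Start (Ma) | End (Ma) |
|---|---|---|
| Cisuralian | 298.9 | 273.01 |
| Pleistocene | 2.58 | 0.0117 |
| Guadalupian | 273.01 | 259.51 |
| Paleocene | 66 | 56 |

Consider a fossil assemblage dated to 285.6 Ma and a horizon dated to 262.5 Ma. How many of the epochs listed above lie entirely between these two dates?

0

The older date is 285.6 Ma and the younger is 262.5 Ma.
No epoch both begins after 285.6 Ma and ends before 262.5 Ma, so the count is 0.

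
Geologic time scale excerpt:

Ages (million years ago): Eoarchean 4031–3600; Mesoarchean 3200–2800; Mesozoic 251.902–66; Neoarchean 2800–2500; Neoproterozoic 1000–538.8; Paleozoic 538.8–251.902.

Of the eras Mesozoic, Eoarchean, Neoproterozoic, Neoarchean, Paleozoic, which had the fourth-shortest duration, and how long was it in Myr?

Durations: Mesozoic 185.902; Eoarchean 431; Neoproterozoic 461.2; Neoarchean 300; Paleozoic 286.898 Myr.
Sorted shortest-first: Mesozoic (185.902), Paleozoic (286.898), Neoarchean (300), Eoarchean (431), Neoproterozoic (461.2).
The fourth shortest is Eoarchean at 431 Myr.

Eoarchean, 431 million years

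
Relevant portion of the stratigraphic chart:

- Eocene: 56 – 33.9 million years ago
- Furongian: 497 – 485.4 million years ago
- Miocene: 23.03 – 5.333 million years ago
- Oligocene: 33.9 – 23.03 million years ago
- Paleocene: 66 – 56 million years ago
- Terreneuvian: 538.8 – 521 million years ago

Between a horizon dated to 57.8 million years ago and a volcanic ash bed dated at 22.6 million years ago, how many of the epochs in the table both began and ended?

57.8 Ma sits inside the Paleocene (66–56) and 22.6 Ma inside the Miocene (23.03–5.333); neither of those is wholly between the two dates.
The listed epochs lying completely between them are Eocene, Oligocene — 2 in all.

2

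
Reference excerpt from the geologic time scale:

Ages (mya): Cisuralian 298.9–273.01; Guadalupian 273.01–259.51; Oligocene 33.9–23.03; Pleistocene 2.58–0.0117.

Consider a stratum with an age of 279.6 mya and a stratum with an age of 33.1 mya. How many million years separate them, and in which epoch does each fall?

Elapsed time: 279.6 − 33.1 = 246.5 Myr.
279.6 Ma lies within 298.9–273.01 Ma: Cisuralian.
33.1 Ma lies within 33.9–23.03 Ma: Oligocene.

246.5 million years apart; the first in the Cisuralian, the second in the Oligocene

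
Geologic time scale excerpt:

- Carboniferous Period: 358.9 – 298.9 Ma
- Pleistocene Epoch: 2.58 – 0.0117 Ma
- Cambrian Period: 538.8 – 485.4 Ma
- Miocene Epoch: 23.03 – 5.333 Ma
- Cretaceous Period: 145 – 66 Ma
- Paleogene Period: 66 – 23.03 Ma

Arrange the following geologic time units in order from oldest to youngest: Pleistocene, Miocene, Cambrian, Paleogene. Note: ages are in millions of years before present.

Cambrian, Paleogene, Miocene, Pleistocene

Read off each span (Ma): Pleistocene 2.58–0.0117; Miocene 23.03–5.333; Cambrian 538.8–485.4; Paleogene 66–23.03.
Larger Ma is older, so oldest→youngest is Cambrian, Paleogene, Miocene, Pleistocene.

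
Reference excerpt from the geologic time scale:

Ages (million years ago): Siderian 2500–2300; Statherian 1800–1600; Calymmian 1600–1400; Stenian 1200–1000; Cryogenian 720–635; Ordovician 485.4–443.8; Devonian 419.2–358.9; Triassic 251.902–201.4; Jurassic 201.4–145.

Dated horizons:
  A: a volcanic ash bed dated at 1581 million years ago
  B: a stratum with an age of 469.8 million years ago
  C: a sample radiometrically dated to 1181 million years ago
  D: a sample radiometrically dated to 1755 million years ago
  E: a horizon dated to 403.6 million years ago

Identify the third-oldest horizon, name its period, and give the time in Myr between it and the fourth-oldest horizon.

Sorted oldest-first by Ma: D (1755), A (1581), C (1181), B (469.8), E (403.6).
The third oldest is C at 1181 Ma, which lies in 1200–1000 Ma: the Stenian.
The fourth oldest is B at 469.8 Ma; separation = |1181 − 469.8| = 711.2 Myr.

C, in the Stenian; 711.2 million years to B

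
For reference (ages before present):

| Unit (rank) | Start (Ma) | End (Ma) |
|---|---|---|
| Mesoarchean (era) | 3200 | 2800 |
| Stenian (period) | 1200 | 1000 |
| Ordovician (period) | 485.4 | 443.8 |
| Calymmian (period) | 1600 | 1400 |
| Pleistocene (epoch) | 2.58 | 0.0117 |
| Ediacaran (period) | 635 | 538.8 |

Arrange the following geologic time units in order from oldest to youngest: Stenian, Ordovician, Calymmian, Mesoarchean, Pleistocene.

Mesoarchean, Calymmian, Stenian, Ordovician, Pleistocene

Sorting by start age (descending Ma, since larger Ma = older): Mesoarchean start 3200, Calymmian start 1600, Stenian start 1200, Ordovician start 485.4, Pleistocene start 2.58.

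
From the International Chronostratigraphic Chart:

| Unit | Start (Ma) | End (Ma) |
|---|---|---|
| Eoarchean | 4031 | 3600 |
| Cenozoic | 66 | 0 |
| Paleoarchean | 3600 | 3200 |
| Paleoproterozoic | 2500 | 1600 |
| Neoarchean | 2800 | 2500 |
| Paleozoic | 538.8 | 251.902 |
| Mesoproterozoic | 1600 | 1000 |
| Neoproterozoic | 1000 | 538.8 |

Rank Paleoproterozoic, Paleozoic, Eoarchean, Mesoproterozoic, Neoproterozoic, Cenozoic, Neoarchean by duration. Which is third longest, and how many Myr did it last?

Durations: Paleoproterozoic 900; Paleozoic 286.898; Eoarchean 431; Mesoproterozoic 600; Neoproterozoic 461.2; Cenozoic 66; Neoarchean 300 Myr.
Sorted longest-first: Paleoproterozoic (900), Mesoproterozoic (600), Neoproterozoic (461.2), Eoarchean (431), Neoarchean (300), Paleozoic (286.898), Cenozoic (66).
The third longest is Neoproterozoic at 461.2 Myr.

Neoproterozoic, 461.2 million years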